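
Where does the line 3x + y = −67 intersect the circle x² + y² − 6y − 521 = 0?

From the line, y = −3x − 67. Substituting:
10x² + 420x + 4370 = 0  ⟹  x² + 42x + 437 = 0
x = −19 or x = −23, giving (−19, −10) and (−23, 2).

(−23, 2) and (−19, −10)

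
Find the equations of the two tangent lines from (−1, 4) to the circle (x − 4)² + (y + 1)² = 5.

A line y − (4) = m(x − (−1)) is tangent when its distance from (4, −1) is √5:
(5m − (−5))² = 5(m² + 1)
2m² + 5m + 2 = 0, so m = −1/2 or m = −2.
Through (−1, 4) these give x + 2y = 7 and 2x + y = 2.

x + 2y = 7 and 2x + y = 2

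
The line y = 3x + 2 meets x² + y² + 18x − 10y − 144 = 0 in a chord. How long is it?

Centre (−9, 5), r² = 250. Perpendicular distance d from centre to line = |−30| / √10 = 30/√10.
Chord = 2√(r² − d²) = 2·√(160) = 8√10.

8√10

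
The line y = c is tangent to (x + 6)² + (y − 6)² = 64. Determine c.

For a tangent, require d(centre, line) = r = 8.
|0·(−6) + 1·6 − c| / √1 = 8
|c − (6)| = 8, so c = 14 or c = −2.

c = −2 or c = 14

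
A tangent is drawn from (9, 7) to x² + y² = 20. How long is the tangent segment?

√110

Centre (0, 0), r² = 20. |PO|² = (9)² + (7)² = 130.
By the tangent–radius right angle, tangent length = √(|PO|² − r²) = √110.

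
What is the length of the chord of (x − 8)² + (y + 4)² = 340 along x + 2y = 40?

Centre (8, −4), r² = 340. Perpendicular distance d from centre to line = |−40| / √5 = 40/√5.
Chord = 2√(r² − d²) = 2·√(20) = 4√5.

4√5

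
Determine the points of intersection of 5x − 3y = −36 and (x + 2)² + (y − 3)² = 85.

Substitute y = (36 + 5x)/3:
34x² + 306x = 0  ⟹  x² + 9x = 0
x = 0 or x = −9, giving (0, 12) and (−9, −3).

(−9, −3) and (0, 12)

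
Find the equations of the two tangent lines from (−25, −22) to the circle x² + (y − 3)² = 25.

A line y − (−22) = m(x − (−25)) is tangent when its distance from (0, 3) is 5:
(25m − (25))² = 25(m² + 1)
12m² − 25m + 12 = 0, so m = 4/3 or m = 3/4.
Through (−25, −22) these give 4x − 3y = −34 and 3x − 4y = 13.

4x − 3y = −34 and 3x − 4y = 13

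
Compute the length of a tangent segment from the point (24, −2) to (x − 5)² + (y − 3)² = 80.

With centre O = (5, 3), |OP|² = 386 and r² = 80.
The tangent meets the radius at right angles, so tangent² = |PO|² − r² = 386 − 80 = 306.

3√34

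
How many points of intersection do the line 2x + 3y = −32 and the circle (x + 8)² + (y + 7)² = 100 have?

Substituting the line into the circle gives 13x² + 188x − 203 = 0.
Discriminant = (188)² − 4·13·(−203) = 45900 > 0.
Two real roots: the line is a secant.

2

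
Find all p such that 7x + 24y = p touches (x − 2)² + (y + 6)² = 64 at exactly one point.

p = −330 or p = 70

For a tangent, require d(centre, line) = r = 8.
|7·2 + 24·(−6) − p| / √625 = 8
|p − (−130)| = 8·25, so p = 70 or p = −330.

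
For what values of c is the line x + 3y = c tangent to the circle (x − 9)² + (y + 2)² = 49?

c = 3 ± 7√10

Tangency holds when the distance from the centre (9, −2) to the line equals the radius 7:
|1·9 + 3·(−2) − c| / √10 = 7
|c − (3)| = 7√10.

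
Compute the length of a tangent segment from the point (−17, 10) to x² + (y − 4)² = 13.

2√78

The centre is (0, 4) and r = √13. The square of the distance from P to the centre is 289 + 36 = 325.
Power of the point: PT² = |PO|² − r² = 312, so PT = 2√78.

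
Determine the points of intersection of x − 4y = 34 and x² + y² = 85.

From the line, y = (−34 + x)/4. Substituting:
17x² − 68x − 204 = 0  ⟹  x² − 4x − 12 = 0
x = 6 or x = −2, giving (6, −7) and (−2, −9).

(−2, −9) and (6, −7)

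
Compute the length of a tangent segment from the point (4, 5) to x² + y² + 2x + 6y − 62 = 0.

Centre (−1, −3), r² = 72. |PO|² = (5)² + (8)² = 89.
By the tangent–radius right angle, tangent length = √(|PO|² − r²) = √17.

√17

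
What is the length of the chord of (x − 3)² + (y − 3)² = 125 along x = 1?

22

The line gives x = 1. Substituting into the circle:
y² − 6y − 112 = 0
y = 14 or y = −8, giving (1, 14) and (1, −8).
|(1, 14) − (1, −8)| = √((0)² + (22)²) = 22.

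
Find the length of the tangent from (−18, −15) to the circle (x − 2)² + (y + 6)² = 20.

√461

The centre is (2, −6) and r = 2√5. The square of the distance from P to the centre is 400 + 81 = 481.
By the tangent–radius right angle, tangent length = √(|PO|² − r²) = √461.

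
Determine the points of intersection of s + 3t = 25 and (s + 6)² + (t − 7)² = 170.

From the line, t = (25 − s)/3. Substituting:
10s² + 100s − 1190 = 0  ⟹  s² + 10s − 119 = 0
s = 7 or s = −17, giving (7, 6) and (−17, 14).

(−17, 14) and (7, 6)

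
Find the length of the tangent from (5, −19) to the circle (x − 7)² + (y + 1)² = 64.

With centre O = (7, −1), |OP|² = 328 and r² = 64.
The tangent meets the radius at right angles, so tangent² = |PO|² − r² = 328 − 64 = 264.

2√66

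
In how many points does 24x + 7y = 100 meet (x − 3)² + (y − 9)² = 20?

Substituting the line into the circle gives 625x² − 2070x + 830 = 0.
Δ = 4284900 − 2075000 = 2209900.
Two real roots: the line is a secant.

2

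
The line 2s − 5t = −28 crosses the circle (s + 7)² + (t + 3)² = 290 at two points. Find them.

(−24, −4) and (6, 8)

From the line, t = (28 + 2s)/5. Substituting:
29s² + 522s − 4176 = 0  ⟹  s² + 18s − 144 = 0
s = 6 or s = −24, giving (6, 8) and (−24, −4).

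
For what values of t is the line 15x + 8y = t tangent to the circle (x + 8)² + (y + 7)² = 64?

t = −312 or t = −40

The line touches the circle iff its distance from (−8, −7) is 8:
|15·(−8) + 8·(−7) − t| / √289 = 8
|t − (−176)| = 8·17, so t = −40 or t = −312.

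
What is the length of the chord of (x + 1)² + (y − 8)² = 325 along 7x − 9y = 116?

√130

Express y = (−116 + 7x)/9 and substitute into the circle:
130x² − 2470x + 9100 = 0  ⟹  x² − 19x + 70 = 0
x = 14 or x = 5, giving (14, −2) and (5, −9).
|(14, −2) − (5, −9)| = √((9)² + (7)²) = √130.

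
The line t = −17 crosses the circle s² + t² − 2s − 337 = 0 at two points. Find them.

Substitute t = −17:
s² − 2s − 48 = 0
s = 8 or s = −6, giving (8, −17) and (−6, −17).

(−6, −17) and (8, −17)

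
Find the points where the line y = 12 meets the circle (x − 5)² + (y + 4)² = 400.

Express y = 12 and substitute into the circle:
x² − 10x − 119 = 0
x = 17 or x = −7, giving (17, 12) and (−7, 12).

(−7, 12) and (17, 12)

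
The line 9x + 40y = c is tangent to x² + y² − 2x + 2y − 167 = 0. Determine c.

c = −564 or c = 502

The line touches the circle iff its distance from (1, −1) is 13:
|9·1 + 40·(−1) − c| / √1681 = 13
|c − (−31)| = 13·41, so c = 502 or c = −564.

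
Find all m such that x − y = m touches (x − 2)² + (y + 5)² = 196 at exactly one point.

The line touches the circle iff its distance from (2, −5) is 14:
|1·2 − 1·(−5) − m| / √2 = 14
|m − (7)| = 14√2.

m = 7 ± 14√2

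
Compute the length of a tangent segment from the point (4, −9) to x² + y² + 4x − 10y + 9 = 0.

2√53

The centre is (−2, 5) and r = 2√5. The square of the distance from P to the centre is 36 + 196 = 232.
By the tangent–radius right angle, tangent length = √(|PO|² − r²) = √212 = 2√53.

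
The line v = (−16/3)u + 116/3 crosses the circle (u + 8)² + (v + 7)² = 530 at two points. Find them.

(5, 12) and (11, −20)

Express v = (116 − 16u)/3 and substitute into the circle:
265u² − 4240u + 14575 = 0  ⟹  u² − 16u + 55 = 0
u = 11 or u = 5, giving (11, −20) and (5, 12).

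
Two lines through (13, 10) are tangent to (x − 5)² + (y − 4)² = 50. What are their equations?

7x − y = 81 and x + 7y = 83

Write the tangent as mx − y + (10 − m·(13)) = 0 and set its distance from the centre to 5√2:
[m·(−8) − (−6)]² = 50(m² + 1)
7m² − 48m − 7 = 0, so m = 7 or m = −1/7.
Through (13, 10) these give 7x − y = 81 and x + 7y = 83.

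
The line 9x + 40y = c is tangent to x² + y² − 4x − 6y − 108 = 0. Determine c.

Tangency holds when the distance from the centre (2, 3) to the line equals the radius 11:
|9·2 + 40·3 − c| / √1681 = 11
|c − (138)| = 11·41, so c = 589 or c = −313.

c = −313 or c = 589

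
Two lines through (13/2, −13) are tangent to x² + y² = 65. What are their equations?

Let a tangent through (13/2, −13) have slope m. Its distance from (0, 0) must equal √65:
(−13/2m − (13))² = 65(m² + 1)
7m² − 52m − 32 = 0, so m = −4/7 or m = 8.
With m = −4/7: 4x + 7y = −65. With m = 8: 8x − y = 65.

4x + 7y = −65 and 8x − y = 65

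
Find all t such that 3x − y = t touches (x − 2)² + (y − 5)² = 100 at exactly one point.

Tangency holds when the distance from the centre (2, 5) to the line equals the radius 10:
|3·2 − 1·5 − t| / √10 = 10
|t − (1)| = 10√10.

t = 1 ± 10√10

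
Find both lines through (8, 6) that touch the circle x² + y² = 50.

x + 7y = 50 and 7x − y = 50

A line y − (6) = m(x − (8)) is tangent when its distance from (0, 0) is 5√2:
(−8m − (−6))² = 50(m² + 1)
7m² − 48m − 7 = 0, so m = −1/7 or m = 7.
Through (8, 6) these give x + 7y = 50 and 7x − y = 50.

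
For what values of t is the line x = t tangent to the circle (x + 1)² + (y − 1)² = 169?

For a tangent, require d(centre, line) = r = 13.
|1·(−1) + 0·1 − t| / √1 = 13
|t − (−1)| = 13, so t = 12 or t = −14.

t = −14 or t = 12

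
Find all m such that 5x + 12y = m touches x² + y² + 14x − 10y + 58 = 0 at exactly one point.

m = −27 or m = 77

Tangency holds when the distance from the centre (−7, 5) to the line equals the radius 4:
|5·(−7) + 12·5 − m| / √169 = 4
|m − (25)| = 4·13, so m = 77 or m = −27.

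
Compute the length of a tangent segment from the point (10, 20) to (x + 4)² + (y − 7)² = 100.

Centre (−4, 7), r² = 100. |PO|² = (14)² + (13)² = 365.
The tangent meets the radius at right angles, so tangent² = |PO|² − r² = 365 − 100 = 265.

√265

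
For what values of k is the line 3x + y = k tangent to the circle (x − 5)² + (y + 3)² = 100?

For a tangent, require d(centre, line) = r = 10.
|3·5 + 1·(−3) − k| / √10 = 10
|k − (12)| = 10√10.

k = 12 ± 10√10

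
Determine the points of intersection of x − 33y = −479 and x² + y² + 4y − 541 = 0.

(−17, 14) and (16, 15)

Substitute y = (479 + x)/33:
1090x² + 1090x − 296480 = 0  ⟹  x² + x − 272 = 0
x = 16 or x = −17, giving (16, 15) and (−17, 14).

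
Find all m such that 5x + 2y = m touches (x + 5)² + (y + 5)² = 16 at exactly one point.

m = −35 ± 4√29

For a tangent, require d(centre, line) = r = 4.
|5·(−5) + 2·(−5) − m| / √29 = 4
|m − (−35)| = 4√29.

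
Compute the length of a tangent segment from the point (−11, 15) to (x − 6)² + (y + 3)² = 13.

With centre O = (6, −3), |OP|² = 613 and r² = 13.
By the tangent–radius right angle, tangent length = √(|PO|² − r²) = √600 = 10√6.

10√6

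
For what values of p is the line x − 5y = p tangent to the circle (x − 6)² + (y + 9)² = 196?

The line touches the circle iff its distance from (6, −9) is 14:
|1·6 − 5·(−9) − p| / √26 = 14
|p − (51)| = 14√26.

p = 51 ± 14√26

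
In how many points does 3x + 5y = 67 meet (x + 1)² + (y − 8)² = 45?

Substituting the line into the circle gives 34x² − 112x − 371 = 0.
Discriminant = (−112)² − 4·34·(−371) = 63000 > 0.
Two real roots: the line is a secant.

2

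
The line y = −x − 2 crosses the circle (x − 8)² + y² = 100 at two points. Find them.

Express y = −x − 2 and substitute into the circle:
2x² − 12x − 32 = 0  ⟹  x² − 6x − 16 = 0
x = 8 or x = −2, giving (8, −10) and (−2, 0).

(−2, 0) and (8, −10)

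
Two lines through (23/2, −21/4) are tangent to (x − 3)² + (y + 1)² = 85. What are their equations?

7x − 6y = 112 and 9x − 2y = 114

A line y − (−21/4) = m(x − (23/2)) is tangent when its distance from (3, −1) is √85:
(−17/2m − (17/4))² = 85(m² + 1)
12m² − 68m + 63 = 0, so m = 7/6 or m = 9/2.
Through (23/2, −21/4) these give 7x − 6y = 112 and 9x − 2y = 114.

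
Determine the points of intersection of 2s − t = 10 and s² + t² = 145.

Substitute t = 2s − 10:
5s² − 40s − 45 = 0  ⟹  s² − 8s − 9 = 0
s = 9 or s = −1, giving (9, 8) and (−1, −12).

(−1, −12) and (9, 8)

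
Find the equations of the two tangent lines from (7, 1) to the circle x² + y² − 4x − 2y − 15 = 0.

Let a tangent through (7, 1) have slope m. Its distance from (2, 1) must equal 2√5:
(−5m − (0))² = 20(m² + 1)
m² − 4 = 0, so m = −2 or m = 2.
With m = −2: 2x + y = 15. With m = 2: 2x − y = 13.

2x + y = 15 and 2x − y = 13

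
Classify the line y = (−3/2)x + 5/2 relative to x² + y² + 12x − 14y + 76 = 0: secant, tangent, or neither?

secant

Substituting the line into the circle gives 13x² + 102x + 189 = 0.
Discriminant = (102)² − 4·13·(189) = 576 > 0.
Two real roots: the line is a secant.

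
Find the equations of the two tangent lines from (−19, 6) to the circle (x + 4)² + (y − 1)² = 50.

x − 7y = −61 and x + y = −13

Let a tangent through (−19, 6) have slope m. Its distance from (−4, 1) must equal 5√2:
(15m − (−5))² = 50(m² + 1)
7m² + 6m − 1 = 0, so m = 1/7 or m = −1.
With m = 1/7: x − 7y = −61. With m = −1: x + y = −13.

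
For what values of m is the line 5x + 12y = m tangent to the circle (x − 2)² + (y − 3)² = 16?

m = −6 or m = 98

The line touches the circle iff its distance from (2, 3) is 4:
|5·2 + 12·3 − m| / √169 = 4
|m − (46)| = 4·13, so m = 98 or m = −6.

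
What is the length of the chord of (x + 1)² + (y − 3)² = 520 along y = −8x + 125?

Centre (−1, 3), r² = 520. Perpendicular distance d from centre to line = |−130| / √65 = 130/√65.
Chord = 2√(r² − d²) = 2·√(260) = 4√65.

4√65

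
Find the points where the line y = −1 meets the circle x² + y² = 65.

(−8, −1) and (8, −1)

Express y = −1 and substitute into the circle:
x² − 64 = 0
x = 8 or x = −8, giving (8, −1) and (−8, −1).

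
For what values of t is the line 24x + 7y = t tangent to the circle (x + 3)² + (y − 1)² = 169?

For a tangent, require d(centre, line) = r = 13.
|24·(−3) + 7·1 − t| / √625 = 13
|t − (−65)| = 13·25, so t = 260 or t = −390.

t = −390 or t = 260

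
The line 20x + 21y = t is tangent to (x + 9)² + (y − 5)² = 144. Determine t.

t = −423 or t = 273

The line touches the circle iff its distance from (−9, 5) is 12:
|20·(−9) + 21·5 − t| / √841 = 12
|t − (−75)| = 12·29, so t = 273 or t = −423.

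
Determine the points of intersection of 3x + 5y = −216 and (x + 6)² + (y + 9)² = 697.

Substitute y = (−216 − 3x)/5:
34x² + 1326x + 12716 = 0  ⟹  x² + 39x + 374 = 0
x = −17 or x = −22, giving (−17, −33) and (−22, −30).

(−22, −30) and (−17, −33)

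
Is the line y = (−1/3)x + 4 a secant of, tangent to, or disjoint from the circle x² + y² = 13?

Substituting the line into the circle gives 10x² − 24x + 27 = 0.
Δ = 576 − 1080 = −504.
No real roots: the line does not meet the circle.

disjoint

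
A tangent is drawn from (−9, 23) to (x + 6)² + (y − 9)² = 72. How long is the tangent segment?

With centre O = (−6, 9), |OP|² = 205 and r² = 72.
By the tangent–radius right angle, tangent length = √(|PO|² − r²) = √133.

√133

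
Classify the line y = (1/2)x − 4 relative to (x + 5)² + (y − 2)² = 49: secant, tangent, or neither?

Substituting the line into the circle gives 5x² + 16x + 48 = 0.
Discriminant = (16)² − 4·5·(48) = −704 < 0.
No real roots: the line does not meet the circle.

neither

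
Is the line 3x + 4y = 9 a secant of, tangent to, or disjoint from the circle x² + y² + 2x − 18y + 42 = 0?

secant

Substituting the line into the circle gives 25x² + 194x + 105 = 0.
Discriminant = (194)² − 4·25·(105) = 27136 > 0.
Two real roots: the line is a secant.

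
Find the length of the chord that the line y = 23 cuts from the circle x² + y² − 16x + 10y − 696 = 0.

Substitute y = 23:
x² − 16x + 63 = 0
x = 9 or x = 7, giving (9, 23) and (7, 23).
Chord length = distance between (9, 23) and (7, 23) = √4 = 2.

2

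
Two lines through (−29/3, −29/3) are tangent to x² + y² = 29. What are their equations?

Write the tangent as mx − y + (−29/3 − m·(−29/3)) = 0 and set its distance from the centre to √29:
[m·(29/3) − (29/3)]² = 29(m² + 1)
10m² − 29m + 10 = 0, so m = 2/5 or m = 5/2.
Through (−29/3, −29/3) these give 2x − 5y = 29 and 5x − 2y = −29.

2x − 5y = 29 and 5x − 2y = −29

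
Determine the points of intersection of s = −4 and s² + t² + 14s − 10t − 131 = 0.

(−4, −9) and (−4, 19)

The line gives s = −4. Substituting into the circle:
t² − 10t − 171 = 0
t = 19 or t = −9, giving (−4, 19) and (−4, −9).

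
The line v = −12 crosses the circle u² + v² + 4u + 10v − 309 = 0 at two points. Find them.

Substitute v = −12:
u² + 4u − 285 = 0
u = 15 or u = −19, giving (15, −12) and (−19, −12).

(−19, −12) and (15, −12)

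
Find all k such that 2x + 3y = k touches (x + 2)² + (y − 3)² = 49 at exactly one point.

k = 5 ± 7√13

The line touches the circle iff its distance from (−2, 3) is 7:
|2·(−2) + 3·3 − k| / √13 = 7
|k − (5)| = 7√13.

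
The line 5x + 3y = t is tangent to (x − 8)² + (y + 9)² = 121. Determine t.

For a tangent, require d(centre, line) = r = 11.
|5·8 + 3·(−9) − t| / √34 = 11
|t − (13)| = 11√34.

t = 13 ± 11√34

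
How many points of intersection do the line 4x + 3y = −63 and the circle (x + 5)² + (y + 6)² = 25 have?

1

d² = (4·(−5) + 3·(−6) − (−63))²/25 = 25; r² = 25.
Since d² = r², the line is tangent.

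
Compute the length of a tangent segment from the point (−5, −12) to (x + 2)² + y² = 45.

Centre (−2, 0), r² = 45. |PO|² = (−3)² + (−12)² = 153.
By the tangent–radius right angle, tangent length = √(|PO|² − r²) = √108 = 6√3.

6√3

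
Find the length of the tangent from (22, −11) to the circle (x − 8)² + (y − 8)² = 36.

√521

With centre O = (8, 8), |OP|² = 557 and r² = 36.
The tangent meets the radius at right angles, so tangent² = |PO|² − r² = 557 − 36 = 521.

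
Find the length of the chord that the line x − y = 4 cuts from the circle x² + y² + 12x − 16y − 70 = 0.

Centre (−6, 8), r² = 170. Perpendicular distance d from centre to line = |−18| / √2 = 18/√2.
Chord = 2√(r² − d²) = 2·√(8) = 4√2.

4√2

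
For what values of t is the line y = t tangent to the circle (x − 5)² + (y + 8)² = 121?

The line touches the circle iff its distance from (5, −8) is 11:
|0·5 + 1·(−8) − t| / √1 = 11
|t − (−8)| = 11, so t = 3 or t = −19.

t = −19 or t = 3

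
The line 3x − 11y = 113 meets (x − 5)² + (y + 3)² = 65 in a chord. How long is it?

Centre (5, −3), r² = 65. Perpendicular distance d from centre to line = |−65| / √130 = 65/√130.
Chord = 2√(r² − d²) = 2·√(65/2) = √130.

√130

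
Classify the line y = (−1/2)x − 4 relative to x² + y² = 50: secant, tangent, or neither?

secant

Substituting the line into the circle gives 5x² + 16x − 136 = 0.
Δ = 256 − (−2720) = 2976.
Two real roots: the line is a secant.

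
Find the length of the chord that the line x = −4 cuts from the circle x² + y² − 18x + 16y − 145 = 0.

22

Centre (9, −8), r² = 290. Perpendicular distance d from centre to line = |13| / √1 = 13.
Half the chord is √(r² − d²) = √(121), so the full chord is 22.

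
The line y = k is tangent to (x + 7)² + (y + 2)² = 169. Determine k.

k = −15 or k = 11

For a tangent, require d(centre, line) = r = 13.
|0·(−7) + 1·(−2) − k| / √1 = 13
|k − (−2)| = 13, so k = 11 or k = −15.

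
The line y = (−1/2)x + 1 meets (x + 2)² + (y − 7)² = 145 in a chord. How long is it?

The distance from (−2, 7) to the line is 10/√5, and r² = 145.
Half the chord is √(r² − d²) = √(125), so the full chord is 10√5.

10√5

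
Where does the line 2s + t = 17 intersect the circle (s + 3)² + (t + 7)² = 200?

(7, 3) and (11, −5)

Express t = −2s + 17 and substitute into the circle:
5s² − 90s + 385 = 0  ⟹  s² − 18s + 77 = 0
s = 11 or s = 7, giving (11, −5) and (7, 3).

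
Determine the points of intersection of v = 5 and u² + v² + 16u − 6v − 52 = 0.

Express v = 5 and substitute into the circle:
u² + 16u − 57 = 0
u = 3 or u = −19, giving (3, 5) and (−19, 5).

(−19, 5) and (3, 5)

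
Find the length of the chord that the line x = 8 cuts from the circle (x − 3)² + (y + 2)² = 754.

The line gives x = 8. Substituting into the circle:
y² + 4y − 725 = 0
y = 25 or y = −29, giving (8, 25) and (8, −29).
Chord length = distance between (8, 25) and (8, −29) = √2916 = 54.

54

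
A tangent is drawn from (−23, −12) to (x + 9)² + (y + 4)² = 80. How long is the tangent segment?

6√5

The centre is (−9, −4) and r = 4√5. The square of the distance from P to the centre is 196 + 64 = 260.
The tangent meets the radius at right angles, so tangent² = |PO|² − r² = 260 − 80 = 180.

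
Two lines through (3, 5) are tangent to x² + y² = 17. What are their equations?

Write the tangent as mx − y + (5 − m·(3)) = 0 and set its distance from the centre to √17:
[m·(−3) − (−5)]² = 17(m² + 1)
4m² + 15m − 4 = 0, so m = 1/4 or m = −4.
With m = 1/4: x − 4y = −17. With m = −4: 4x + y = 17.

x − 4y = −17 and 4x + y = 17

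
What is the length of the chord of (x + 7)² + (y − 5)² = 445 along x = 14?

4

Centre (−7, 5), r² = 445. Perpendicular distance d from centre to line = |−21| / √1 = 21.
Half the chord is √(r² − d²) = √(4), so the full chord is 4.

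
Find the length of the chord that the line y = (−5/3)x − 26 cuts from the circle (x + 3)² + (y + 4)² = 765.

The distance from (−3, −4) to the line is 51/√34, and r² = 765.
Chord = 2√(r² − d²) = 2·√(1377/2) = 9√34.

9√34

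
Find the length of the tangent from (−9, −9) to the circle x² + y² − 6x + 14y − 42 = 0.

Centre (3, −7), r² = 100. |PO|² = (−12)² + (−2)² = 148.
By the tangent–radius right angle, tangent length = √(|PO|² − r²) = √48 = 4√3.

4√3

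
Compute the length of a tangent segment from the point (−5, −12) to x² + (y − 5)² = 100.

The centre is (0, 5) and r = 10. The square of the distance from P to the centre is 25 + 289 = 314.
Power of the point: PT² = |PO|² − r² = 214, so PT = √214.

√214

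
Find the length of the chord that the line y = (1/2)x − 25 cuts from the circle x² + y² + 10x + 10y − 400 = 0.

6√5

The distance from (−5, −5) to the line is 45/√5, and r² = 450.
Half the chord is √(r² − d²) = √(45), so the full chord is 6√5.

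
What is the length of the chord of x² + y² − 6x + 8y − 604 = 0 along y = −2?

Substitute y = −2:
x² − 6x − 616 = 0
x = 28 or x = −22, giving (28, −2) and (−22, −2).
Chord length = distance between (28, −2) and (−22, −2) = √2500 = 50.

50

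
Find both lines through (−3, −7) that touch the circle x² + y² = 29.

Let a tangent through (−3, −7) have slope m. Its distance from (0, 0) must equal √29:
(3m − (7))² = 29(m² + 1)
10m² + 21m − 10 = 0, so m = 2/5 or m = −5/2.
Through (−3, −7) these give 2x − 5y = 29 and 5x + 2y = −29.

2x − 5y = 29 and 5x + 2y = −29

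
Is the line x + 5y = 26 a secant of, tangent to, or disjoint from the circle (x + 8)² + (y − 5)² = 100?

secant

Substituting the line into the circle gives 26x² + 398x − 899 = 0.
Discriminant = (398)² − 4·26·(−899) = 251900 > 0.
Two real roots: the line is a secant.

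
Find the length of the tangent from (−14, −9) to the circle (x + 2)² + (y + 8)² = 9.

2√34

With centre O = (−2, −8), |OP|² = 145 and r² = 9.
Power of the point: PT² = |PO|² − r² = 136, so PT = 2√34.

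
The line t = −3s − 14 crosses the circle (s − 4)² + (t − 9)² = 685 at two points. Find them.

Express t = −3s − 14 and substitute into the circle:
10s² + 130s − 140 = 0  ⟹  s² + 13s − 14 = 0
s = 1 or s = −14, giving (1, −17) and (−14, 28).

(−14, 28) and (1, −17)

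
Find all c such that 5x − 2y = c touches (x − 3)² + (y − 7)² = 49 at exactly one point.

c = 1 ± 7√29

Tangency holds when the distance from the centre (3, 7) to the line equals the radius 7:
|5·3 − 2·7 − c| / √29 = 7
|c − (1)| = 7√29.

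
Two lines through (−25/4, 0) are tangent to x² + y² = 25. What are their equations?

Write the tangent as mx − y + (0 − m·(−25/4)) = 0 and set its distance from the centre to 5:
(25/4m − (0))² = 25(m² + 1)
9m² − 16 = 0, so m = −4/3 or m = 4/3.
With m = −4/3: 4x + 3y = −25. With m = 4/3: 4x − 3y = −25.

4x + 3y = −25 and 4x − 3y = −25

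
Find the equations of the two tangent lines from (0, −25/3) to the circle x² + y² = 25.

4x − 3y = 25 and 4x + 3y = −25

A line y − (−25/3) = m(x − (0)) is tangent when its distance from (0, 0) is 5:
[m·(0) − (25/3)]² = 25(m² + 1)
9m² − 16 = 0, so m = 4/3 or m = −4/3.
With m = 4/3: 4x − 3y = 25. With m = −4/3: 4x + 3y = −25.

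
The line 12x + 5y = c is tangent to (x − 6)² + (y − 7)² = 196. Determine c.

The line touches the circle iff its distance from (6, 7) is 14:
|12·6 + 5·7 − c| / √169 = 14
|c − (107)| = 14·13, so c = 289 or c = −75.

c = −75 or c = 289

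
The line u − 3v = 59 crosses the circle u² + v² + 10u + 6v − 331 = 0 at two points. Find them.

From the line, v = (−59 + u)/3. Substituting:
10u² − 10u − 560 = 0  ⟹  u² − u − 56 = 0
u = 8 or u = −7, giving (8, −17) and (−7, −22).

(−7, −22) and (8, −17)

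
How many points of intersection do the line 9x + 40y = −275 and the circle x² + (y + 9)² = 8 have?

2

d² = (9·0 + 40·(−9) − (−275))²/1681 = 7225/1681; r² = 8.
Since d² < r², the line cuts the circle twice.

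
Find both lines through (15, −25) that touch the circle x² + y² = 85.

A line y − (−25) = m(x − (15)) is tangent when its distance from (0, 0) is √85:
(−15m − (25))² = 85(m² + 1)
14m² + 75m + 54 = 0, so m = −9/2 or m = −6/7.
Through (15, −25) these give 9x + 2y = 85 and 6x + 7y = −85.

9x + 2y = 85 and 6x + 7y = −85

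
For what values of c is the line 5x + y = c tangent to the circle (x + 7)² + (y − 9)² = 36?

For a tangent, require d(centre, line) = r = 6.
|5·(−7) + 1·9 − c| / √26 = 6
|c − (−26)| = 6√26.

c = −26 ± 6√26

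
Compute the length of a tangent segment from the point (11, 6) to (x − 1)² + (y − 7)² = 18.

√83

The centre is (1, 7) and r = 3√2. The square of the distance from P to the centre is 100 + 1 = 101.
By the tangent–radius right angle, tangent length = √(|PO|² − r²) = √83.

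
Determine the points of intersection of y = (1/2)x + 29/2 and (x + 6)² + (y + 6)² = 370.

Express y = (29 + x)/2 and substitute into the circle:
5x² + 130x + 345 = 0  ⟹  x² + 26x + 69 = 0
x = −3 or x = −23, giving (−3, 13) and (−23, 3).

(−23, 3) and (−3, 13)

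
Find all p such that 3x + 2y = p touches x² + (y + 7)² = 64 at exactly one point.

p = −14 ± 8√13

The line touches the circle iff its distance from (0, −7) is 8:
|3·0 + 2·(−7) − p| / √13 = 8
|p − (−14)| = 8√13.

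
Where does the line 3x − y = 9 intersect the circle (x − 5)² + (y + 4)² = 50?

(0, −9) and (4, 3)

Express y = 3x − 9 and substitute into the circle:
10x² − 40x = 0  ⟹  x² − 4x = 0
x = 4 or x = 0, giving (4, 3) and (0, −9).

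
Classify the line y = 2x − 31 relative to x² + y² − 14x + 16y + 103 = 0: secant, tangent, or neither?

neither

Substituting the line into the circle gives 5x² − 106x + 568 = 0.
Discriminant = (−106)² − 4·5·(568) = −124 < 0.
No real roots: the line does not meet the circle.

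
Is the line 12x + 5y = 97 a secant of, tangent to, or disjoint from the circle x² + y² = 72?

Centre (0, 0), r² = 72. Distance² from centre to line = (−97)²/169 = 9409/169.
Since d² < r², the line cuts the circle twice.

secant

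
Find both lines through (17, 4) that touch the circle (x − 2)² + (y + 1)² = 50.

x + 7y = 45 and x − y = 13

Let a tangent through (17, 4) have slope m. Its distance from (2, −1) must equal 5√2:
(−15m − (−5))² = 50(m² + 1)
7m² − 6m − 1 = 0, so m = −1/7 or m = 1.
With m = −1/7: x + 7y = 45. With m = 1: x − y = 13.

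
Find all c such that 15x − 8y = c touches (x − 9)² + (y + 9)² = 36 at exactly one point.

For a tangent, require d(centre, line) = r = 6.
|15·9 − 8·(−9) − c| / √289 = 6
|c − (207)| = 6·17, so c = 309 or c = 105.

c = 105 or c = 309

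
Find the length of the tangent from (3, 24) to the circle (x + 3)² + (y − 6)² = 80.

Centre (−3, 6), r² = 80. |PO|² = (6)² + (18)² = 360.
By the tangent–radius right angle, tangent length = √(|PO|² − r²) = √280 = 2√70.

2√70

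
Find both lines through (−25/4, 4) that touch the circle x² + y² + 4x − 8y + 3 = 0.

Let a tangent through (−25/4, 4) have slope m. Its distance from (−2, 4) must equal √17:
(17/4m − (0))² = 17(m² + 1)
m² − 16 = 0, so m = 4 or m = −4.
Through (−25/4, 4) these give 4x − y = −29 and 4x + y = −21.

4x − y = −29 and 4x + y = −21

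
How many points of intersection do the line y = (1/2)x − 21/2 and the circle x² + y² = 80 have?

0

Centre (0, 0), r² = 80. Distance² from centre to line = (−21)²/5 = 441/5.
Since d² > r², the line lies outside the circle.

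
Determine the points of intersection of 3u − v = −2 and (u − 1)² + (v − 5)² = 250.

(−4, −10) and (6, 20)

Substitute v = 3u + 2:
10u² − 20u − 240 = 0  ⟹  u² − 2u − 24 = 0
u = 6 or u = −4, giving (6, 20) and (−4, −10).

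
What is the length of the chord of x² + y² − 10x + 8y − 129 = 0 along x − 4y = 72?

2√17

From the line, y = (−72 + x)/4. Substituting:
17x² − 272x + 816 = 0  ⟹  x² − 16x + 48 = 0
x = 12 or x = 4, giving (12, −15) and (4, −17).
|(12, −15) − (4, −17)| = √((8)² + (2)²) = 2√17.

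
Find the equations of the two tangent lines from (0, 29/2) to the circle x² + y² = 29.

5x − 2y = −29 and 5x + 2y = 29

Let a tangent through (0, 29/2) have slope m. Its distance from (0, 0) must equal √29:
[m·(0) − (−29/2)]² = 29(m² + 1)
4m² − 25 = 0, so m = 5/2 or m = −5/2.
Through (0, 29/2) these give 5x − 2y = −29 and 5x + 2y = 29.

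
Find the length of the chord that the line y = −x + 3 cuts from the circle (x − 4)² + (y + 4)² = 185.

19√2

Centre (4, −4), r² = 185. Perpendicular distance d from centre to line = |−3| / √2 = 3/√2.
Half the chord is √(r² − d²) = √(361/2), so the full chord is 19√2.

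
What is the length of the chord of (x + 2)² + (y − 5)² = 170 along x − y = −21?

From the line, y = x + 21. Substituting:
2x² + 36x + 90 = 0  ⟹  x² + 18x + 45 = 0
x = −3 or x = −15, giving (−3, 18) and (−15, 6).
|(−3, 18) − (−15, 6)| = √((12)² + (12)²) = 12√2.

12√2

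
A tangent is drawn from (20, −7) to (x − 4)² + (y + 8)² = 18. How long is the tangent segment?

√239

With centre O = (4, −8), |OP|² = 257 and r² = 18.
By the tangent–radius right angle, tangent length = √(|PO|² − r²) = √239.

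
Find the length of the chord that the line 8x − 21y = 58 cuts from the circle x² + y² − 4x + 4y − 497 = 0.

2√505

Substitute y = (−58 + 8x)/21:
505x² − 2020x − 220685 = 0  ⟹  x² − 4x − 437 = 0
x = 23 or x = −19, giving (23, 6) and (−19, −10).
Chord length = distance between (23, 6) and (−19, −10) = √2020 = 2√505.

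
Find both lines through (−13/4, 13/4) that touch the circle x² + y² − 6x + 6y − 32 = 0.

Let a tangent through (−13/4, 13/4) have slope m. Its distance from (3, −3) must equal 5√2:
(25/4m − (−25/4))² = 50(m² + 1)
7m² − 50m + 7 = 0, so m = 1/7 or m = 7.
With m = 1/7: x − 7y = −26. With m = 7: 7x − y = −26.

x − 7y = −26 and 7x − y = −26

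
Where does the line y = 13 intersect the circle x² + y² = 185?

(−4, 13) and (4, 13)

Express y = 13 and substitute into the circle:
x² − 16 = 0
x = 4 or x = −4, giving (4, 13) and (−4, 13).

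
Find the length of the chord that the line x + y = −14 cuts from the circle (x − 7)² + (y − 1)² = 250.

The distance from (7, 1) to the line is 22/√2, and r² = 250.
Half the chord is √(r² − d²) = √(8), so the full chord is 4√2.

4√2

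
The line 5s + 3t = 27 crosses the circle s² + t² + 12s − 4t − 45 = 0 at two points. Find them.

Substitute t = (27 − 5s)/3:
34s² − 102s = 0  ⟹  s² − 3s = 0
s = 3 or s = 0, giving (3, 4) and (0, 9).

(0, 9) and (3, 4)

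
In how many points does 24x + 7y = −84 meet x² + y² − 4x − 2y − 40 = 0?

Centre (2, 1), r² = 45. Distance² from centre to line = (139)²/625 = 19321/625.
Since d² < r², the line cuts the circle twice.

2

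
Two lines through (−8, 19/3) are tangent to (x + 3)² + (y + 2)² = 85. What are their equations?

Let a tangent through (−8, 19/3) have slope m. Its distance from (−3, −2) must equal √85:
(5m − (−25/3))² = 85(m² + 1)
54m² − 75m + 14 = 0, so m = 2/9 or m = 7/6.
Through (−8, 19/3) these give 2x − 9y = −73 and 7x − 6y = −94.

2x − 9y = −73 and 7x − 6y = −94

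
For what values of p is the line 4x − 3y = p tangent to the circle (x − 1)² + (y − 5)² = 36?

p = −41 or p = 19

Tangency holds when the distance from the centre (1, 5) to the line equals the radius 6:
|4·1 − 3·5 − p| / √25 = 6
|p − (−11)| = 6·5, so p = 19 or p = −41.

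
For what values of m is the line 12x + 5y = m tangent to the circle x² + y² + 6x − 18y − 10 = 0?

m = −121 or m = 139

Tangency holds when the distance from the centre (−3, 9) to the line equals the radius 10:
|12·(−3) + 5·9 − m| / √169 = 10
|m − (9)| = 10·13, so m = 139 or m = −121.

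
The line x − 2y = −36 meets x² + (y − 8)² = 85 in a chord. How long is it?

2√5

The distance from (0, 8) to the line is 20/√5, and r² = 85.
Half the chord is √(r² − d²) = √(5), so the full chord is 2√5.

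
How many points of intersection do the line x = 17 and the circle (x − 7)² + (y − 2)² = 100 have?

1

Substituting the line into the circle gives y² − 4y + 4 = 0.
Δ = 16 − 16 = 0.
A repeated root: the line is tangent.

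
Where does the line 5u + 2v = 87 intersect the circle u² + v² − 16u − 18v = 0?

From the line, v = (87 − 5u)/2. Substituting:
29u² − 754u + 4437 = 0  ⟹  u² − 26u + 153 = 0
u = 17 or u = 9, giving (17, 1) and (9, 21).

(9, 21) and (17, 1)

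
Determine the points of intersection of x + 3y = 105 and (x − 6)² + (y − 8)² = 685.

(3, 34) and (24, 27)

Substitute y = (105 − x)/3:
10x² − 270x + 720 = 0  ⟹  x² − 27x + 72 = 0
x = 24 or x = 3, giving (24, 27) and (3, 34).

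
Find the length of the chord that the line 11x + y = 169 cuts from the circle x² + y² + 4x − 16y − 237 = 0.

The distance from (−2, 8) to the line is 183/√122, and r² = 305.
Half the chord is √(r² − d²) = √(61/2), so the full chord is √122.

√122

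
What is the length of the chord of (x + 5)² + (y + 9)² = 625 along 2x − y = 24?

20√5

From the line, y = 2x − 24. Substituting:
5x² − 50x − 375 = 0  ⟹  x² − 10x − 75 = 0
x = 15 or x = −5, giving (15, 6) and (−5, −34).
|(15, 6) − (−5, −34)| = √((20)² + (40)²) = 20√5.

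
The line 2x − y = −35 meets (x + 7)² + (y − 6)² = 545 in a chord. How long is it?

20√5

Express y = 2x + 35 and substitute into the circle:
5x² + 130x + 345 = 0  ⟹  x² + 26x + 69 = 0
x = −3 or x = −23, giving (−3, 29) and (−23, −11).
Chord length = distance between (−3, 29) and (−23, −11) = √2000 = 20√5.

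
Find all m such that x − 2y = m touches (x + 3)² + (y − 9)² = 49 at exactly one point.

m = −21 ± 7√5

For a tangent, require d(centre, line) = r = 7.
|1·(−3) − 2·9 − m| / √5 = 7
|m − (−21)| = 7√5.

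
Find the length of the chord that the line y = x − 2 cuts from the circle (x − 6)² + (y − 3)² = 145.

17√2

The distance from (6, 3) to the line is 1/√2, and r² = 145.
Half the chord is √(r² − d²) = √(289/2), so the full chord is 17√2.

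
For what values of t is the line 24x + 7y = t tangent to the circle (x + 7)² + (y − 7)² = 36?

t = −269 or t = 31

Tangency holds when the distance from the centre (−7, 7) to the line equals the radius 6:
|24·(−7) + 7·7 − t| / √625 = 6
|t − (−119)| = 6·25, so t = 31 or t = −269.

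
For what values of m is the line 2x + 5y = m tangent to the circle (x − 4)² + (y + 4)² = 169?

m = −12 ± 13√29

The line touches the circle iff its distance from (4, −4) is 13:
|2·4 + 5·(−4) − m| / √29 = 13
|m − (−12)| = 13√29.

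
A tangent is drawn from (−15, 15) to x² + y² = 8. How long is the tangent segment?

Centre (0, 0), r² = 8. |PO|² = (−15)² + (15)² = 450.
By the tangent–radius right angle, tangent length = √(|PO|² − r²) = √442.

√442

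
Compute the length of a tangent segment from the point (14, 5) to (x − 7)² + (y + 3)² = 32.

With centre O = (7, −3), |OP|² = 113 and r² = 32.
By the tangent–radius right angle, tangent length = √(|PO|² − r²) = √81 = 9.

9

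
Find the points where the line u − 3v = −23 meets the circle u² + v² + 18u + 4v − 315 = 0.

(−29, −2) and (7, 10)

From the line, v = (23 + u)/3. Substituting:
10u² + 220u − 2030 = 0  ⟹  u² + 22u − 203 = 0
u = 7 or u = −29, giving (7, 10) and (−29, −2).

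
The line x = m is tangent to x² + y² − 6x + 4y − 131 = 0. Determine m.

m = −9 or m = 15

Tangency holds when the distance from the centre (3, −2) to the line equals the radius 12:
|1·3 + 0·(−2) − m| / √1 = 12
|m − (3)| = 12, so m = 15 or m = −9.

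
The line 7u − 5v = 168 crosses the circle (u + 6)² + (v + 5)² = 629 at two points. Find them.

Substitute v = (−168 + 7u)/5:
74u² − 1702u + 5624 = 0  ⟹  u² − 23u + 76 = 0
u = 19 or u = 4, giving (19, −7) and (4, −28).

(4, −28) and (19, −7)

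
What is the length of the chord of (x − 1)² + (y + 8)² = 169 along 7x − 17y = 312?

13√2

The distance from (1, −8) to the line is 169/√338, and r² = 169.
Half the chord is √(r² − d²) = √(169/2), so the full chord is 13√2.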